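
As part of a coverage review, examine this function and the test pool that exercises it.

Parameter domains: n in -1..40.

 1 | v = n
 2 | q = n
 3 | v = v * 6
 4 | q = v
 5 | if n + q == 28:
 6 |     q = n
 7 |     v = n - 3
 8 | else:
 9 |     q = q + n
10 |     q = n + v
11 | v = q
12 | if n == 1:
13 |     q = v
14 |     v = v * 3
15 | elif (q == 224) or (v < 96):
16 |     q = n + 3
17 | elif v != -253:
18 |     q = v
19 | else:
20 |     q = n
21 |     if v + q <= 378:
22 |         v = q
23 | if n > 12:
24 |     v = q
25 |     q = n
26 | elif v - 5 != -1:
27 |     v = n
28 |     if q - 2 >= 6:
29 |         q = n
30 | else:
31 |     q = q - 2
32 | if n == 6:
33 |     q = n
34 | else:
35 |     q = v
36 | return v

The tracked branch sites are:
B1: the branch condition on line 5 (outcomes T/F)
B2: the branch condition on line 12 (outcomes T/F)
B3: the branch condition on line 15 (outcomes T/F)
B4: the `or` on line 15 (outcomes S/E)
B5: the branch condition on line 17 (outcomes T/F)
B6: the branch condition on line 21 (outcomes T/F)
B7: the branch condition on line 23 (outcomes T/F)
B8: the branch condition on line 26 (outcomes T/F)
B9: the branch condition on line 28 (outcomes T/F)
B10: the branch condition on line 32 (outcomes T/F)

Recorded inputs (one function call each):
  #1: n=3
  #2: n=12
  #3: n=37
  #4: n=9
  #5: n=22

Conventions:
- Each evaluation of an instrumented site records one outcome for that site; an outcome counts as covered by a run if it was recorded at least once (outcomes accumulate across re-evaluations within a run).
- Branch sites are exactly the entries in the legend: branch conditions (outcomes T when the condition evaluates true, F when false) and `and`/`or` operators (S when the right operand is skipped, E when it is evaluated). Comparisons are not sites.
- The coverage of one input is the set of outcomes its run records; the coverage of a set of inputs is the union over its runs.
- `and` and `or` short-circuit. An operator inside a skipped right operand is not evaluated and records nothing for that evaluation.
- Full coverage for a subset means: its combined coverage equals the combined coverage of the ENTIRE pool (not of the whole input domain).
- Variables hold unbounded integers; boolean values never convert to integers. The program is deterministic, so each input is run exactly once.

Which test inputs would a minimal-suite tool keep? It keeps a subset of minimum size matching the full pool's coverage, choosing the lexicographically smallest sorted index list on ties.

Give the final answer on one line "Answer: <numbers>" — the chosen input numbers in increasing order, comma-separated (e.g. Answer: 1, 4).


test 1 (n=3) fires B1->F, B2->F, B4->E, B3->T, B7->F, B8->T, B9->F, B10->F; hits B1=F, B2=F, B3=T, B4=E, B7=F, B8=T, B9=F, B10=F
test 2 (n=12) fires B1->F, B2->F, B4->E, B3->T, B7->F, B8->T, B9->T, B10->F; hits B1=F, B2=F, B3=T, B4=E, B7=F, B8=T, B9=T, B10=F
test 3 (n=37) fires B1->F, B2->F, B4->E, B3->F, B5->T, B7->T, B10->F; hits B1=F, B2=F, B3=F, B4=E, B5=T, B7=T, B10=F
test 4 (n=9) fires B1->F, B2->F, B4->E, B3->T, B7->F, B8->T, B9->T, B10->F; hits B1=F, B2=F, B3=T, B4=E, B7=F, B8=T, B9=T, B10=F
test 5 (n=22) fires B1->F, B2->F, B4->E, B3->F, B5->T, B7->T, B10->F; hits B1=F, B2=F, B3=F, B4=E, B5=T, B7=T, B10=F
together the pool reaches 12 outcomes: B1=F, B2=F, B3=T, B3=F, B4=E, B5=T, B7=T, B7=F, B8=T, B9=T, B9=F, B10=F
no size-1 subset reaches all 12 outcomes (best union: 8/12)
no size-2 subset reaches all 12 outcomes (best union: 11/12)
inputs {1, 2, 3} (size 3) cover everything; no size-3 subset with a lexicographically smaller index list covers all 12
Answer: 1, 2, 3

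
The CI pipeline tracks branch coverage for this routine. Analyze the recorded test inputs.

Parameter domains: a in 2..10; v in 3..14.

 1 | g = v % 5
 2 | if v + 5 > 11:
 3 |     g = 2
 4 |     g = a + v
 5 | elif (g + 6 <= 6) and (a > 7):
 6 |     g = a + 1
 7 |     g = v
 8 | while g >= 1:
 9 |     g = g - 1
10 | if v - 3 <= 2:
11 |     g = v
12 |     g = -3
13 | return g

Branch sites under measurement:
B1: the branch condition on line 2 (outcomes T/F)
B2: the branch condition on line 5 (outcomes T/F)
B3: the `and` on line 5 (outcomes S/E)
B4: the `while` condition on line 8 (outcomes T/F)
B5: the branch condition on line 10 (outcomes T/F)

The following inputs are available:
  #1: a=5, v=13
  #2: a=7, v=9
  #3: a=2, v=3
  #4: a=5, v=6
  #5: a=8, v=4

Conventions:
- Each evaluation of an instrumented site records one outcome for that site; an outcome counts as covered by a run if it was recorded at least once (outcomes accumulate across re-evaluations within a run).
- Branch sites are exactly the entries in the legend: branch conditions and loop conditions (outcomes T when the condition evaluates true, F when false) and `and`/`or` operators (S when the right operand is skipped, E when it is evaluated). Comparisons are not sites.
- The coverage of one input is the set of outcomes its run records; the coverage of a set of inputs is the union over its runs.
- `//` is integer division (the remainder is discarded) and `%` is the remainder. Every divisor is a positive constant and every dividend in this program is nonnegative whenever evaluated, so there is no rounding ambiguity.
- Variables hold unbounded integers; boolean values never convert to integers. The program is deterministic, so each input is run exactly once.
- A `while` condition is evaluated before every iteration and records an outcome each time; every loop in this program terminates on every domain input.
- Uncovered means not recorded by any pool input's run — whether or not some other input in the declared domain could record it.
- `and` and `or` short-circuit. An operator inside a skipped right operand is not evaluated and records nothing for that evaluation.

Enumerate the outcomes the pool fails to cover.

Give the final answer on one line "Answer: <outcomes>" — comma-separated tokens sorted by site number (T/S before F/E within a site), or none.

run #1 (a=5, v=13) runs B1->T, B4->T, B4->T, B4->T, B4->T, B4->T, B4->T, B4->T, B4->T, B4->T, B4->T, B4->T, B4->T, B4->T, ...; records B1=T, B4=T, B4=F, B5=F
run #2 (a=7, v=9) runs B1->T, B4->T, B4->T, B4->T, B4->T, B4->T, B4->T, B4->T, B4->T, B4->T, B4->T, B4->T, B4->T, B4->T, ...; records B1=T, B4=T, B4=F, B5=F
run #3 (a=2, v=3) runs B1->F, B3->S, B2->F, B4->T, B4->T, B4->T, B4->F, B5->T; records B1=F, B2=F, B3=S, B4=T, B4=F, B5=T
run #4 (a=5, v=6) runs B1->F, B3->S, B2->F, B4->T, B4->F, B5->F; records B1=F, B2=F, B3=S, B4=T, B4=F, B5=F
run #5 (a=8, v=4) runs B1->F, B3->S, B2->F, B4->T, B4->T, B4->T, B4->T, B4->F, B5->T; records B1=F, B2=F, B3=S, B4=T, B4=F, B5=T
union over the pool: B1=T, B1=F, B2=F, B3=S, B4=T, B4=F, B5=T, B5=F
uncovered (2 of 10): B2=T, B3=E

Answer: B2=T, B3=E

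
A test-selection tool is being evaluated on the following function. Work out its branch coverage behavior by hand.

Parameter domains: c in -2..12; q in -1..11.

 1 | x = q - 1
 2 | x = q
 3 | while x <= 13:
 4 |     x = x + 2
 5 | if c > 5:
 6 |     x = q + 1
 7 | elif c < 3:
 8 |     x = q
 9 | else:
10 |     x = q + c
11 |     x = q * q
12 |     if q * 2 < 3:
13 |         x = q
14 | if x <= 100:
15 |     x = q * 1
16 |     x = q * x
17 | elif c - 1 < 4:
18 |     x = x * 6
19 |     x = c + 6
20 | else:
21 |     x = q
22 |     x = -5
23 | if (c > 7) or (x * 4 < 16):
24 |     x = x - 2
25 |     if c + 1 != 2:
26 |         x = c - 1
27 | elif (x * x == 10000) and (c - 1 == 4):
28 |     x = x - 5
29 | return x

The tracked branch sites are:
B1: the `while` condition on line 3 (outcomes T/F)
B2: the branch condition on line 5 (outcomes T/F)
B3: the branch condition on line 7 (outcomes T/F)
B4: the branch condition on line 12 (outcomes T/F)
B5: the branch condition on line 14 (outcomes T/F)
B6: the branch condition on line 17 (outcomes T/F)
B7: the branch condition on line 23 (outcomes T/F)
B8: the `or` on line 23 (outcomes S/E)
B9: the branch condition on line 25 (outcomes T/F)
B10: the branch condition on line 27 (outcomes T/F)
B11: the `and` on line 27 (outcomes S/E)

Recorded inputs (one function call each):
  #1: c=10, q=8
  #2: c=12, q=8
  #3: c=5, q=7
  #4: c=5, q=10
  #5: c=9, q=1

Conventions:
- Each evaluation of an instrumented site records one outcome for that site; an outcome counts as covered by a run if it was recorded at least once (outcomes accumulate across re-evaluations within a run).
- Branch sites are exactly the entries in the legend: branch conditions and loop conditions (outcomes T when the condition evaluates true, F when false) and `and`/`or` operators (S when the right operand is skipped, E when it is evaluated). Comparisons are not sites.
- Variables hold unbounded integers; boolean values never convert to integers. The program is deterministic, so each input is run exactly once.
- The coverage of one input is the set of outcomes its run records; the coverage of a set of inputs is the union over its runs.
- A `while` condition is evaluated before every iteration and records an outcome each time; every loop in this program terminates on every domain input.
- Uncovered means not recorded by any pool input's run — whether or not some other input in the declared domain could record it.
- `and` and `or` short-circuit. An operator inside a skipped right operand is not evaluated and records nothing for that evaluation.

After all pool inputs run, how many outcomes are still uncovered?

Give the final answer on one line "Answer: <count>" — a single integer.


run #1 (c=10, q=8) runs B1->T, B1->T, B1->T, B1->F, B2->T, B5->T, B8->S, B7->T, B9->T; records B1=T, B1=F, B2=T, B5=T, B7=T, B8=S, B9=T
run #2 (c=12, q=8) runs B1->T, B1->T, B1->T, B1->F, B2->T, B5->T, B8->S, B7->T, B9->T; records B1=T, B1=F, B2=T, B5=T, B7=T, B8=S, B9=T
run #3 (c=5, q=7) runs B1->T, B1->T, B1->T, B1->T, B1->F, B2->F, B3->F, B4->F, B5->T, B8->E, B7->F, B11->S, B10->F; records B1=T, B1=F, B2=F, B3=F, B4=F, B5=T, B7=F, B8=E, B10=F, B11=S
run #4 (c=5, q=10) runs B1->T, B1->T, B1->F, B2->F, B3->F, B4->F, B5->T, B8->E, B7->F, B11->E, B10->T; records B1=T, B1=F, B2=F, B3=F, B4=F, B5=T, B7=F, B8=E, B10=T, B11=E
run #5 (c=9, q=1) runs B1->T, B1->T, B1->T, B1->T, B1->T, B1->T, B1->T, B1->F, B2->T, B5->T, B8->S, B7->T, B9->T; records B1=T, B1=F, B2=T, B5=T, B7=T, B8=S, B9=T
union over the pool: B1=T, B1=F, B2=T, B2=F, B3=F, B4=F, B5=T, B7=T, B7=F, B8=S, B8=E, B9=T, B10=T, B10=F, B11=S, B11=E
uncovered (6 of 22): B3=T, B4=T, B5=F, B6=T, B6=F, B9=F
Answer: 6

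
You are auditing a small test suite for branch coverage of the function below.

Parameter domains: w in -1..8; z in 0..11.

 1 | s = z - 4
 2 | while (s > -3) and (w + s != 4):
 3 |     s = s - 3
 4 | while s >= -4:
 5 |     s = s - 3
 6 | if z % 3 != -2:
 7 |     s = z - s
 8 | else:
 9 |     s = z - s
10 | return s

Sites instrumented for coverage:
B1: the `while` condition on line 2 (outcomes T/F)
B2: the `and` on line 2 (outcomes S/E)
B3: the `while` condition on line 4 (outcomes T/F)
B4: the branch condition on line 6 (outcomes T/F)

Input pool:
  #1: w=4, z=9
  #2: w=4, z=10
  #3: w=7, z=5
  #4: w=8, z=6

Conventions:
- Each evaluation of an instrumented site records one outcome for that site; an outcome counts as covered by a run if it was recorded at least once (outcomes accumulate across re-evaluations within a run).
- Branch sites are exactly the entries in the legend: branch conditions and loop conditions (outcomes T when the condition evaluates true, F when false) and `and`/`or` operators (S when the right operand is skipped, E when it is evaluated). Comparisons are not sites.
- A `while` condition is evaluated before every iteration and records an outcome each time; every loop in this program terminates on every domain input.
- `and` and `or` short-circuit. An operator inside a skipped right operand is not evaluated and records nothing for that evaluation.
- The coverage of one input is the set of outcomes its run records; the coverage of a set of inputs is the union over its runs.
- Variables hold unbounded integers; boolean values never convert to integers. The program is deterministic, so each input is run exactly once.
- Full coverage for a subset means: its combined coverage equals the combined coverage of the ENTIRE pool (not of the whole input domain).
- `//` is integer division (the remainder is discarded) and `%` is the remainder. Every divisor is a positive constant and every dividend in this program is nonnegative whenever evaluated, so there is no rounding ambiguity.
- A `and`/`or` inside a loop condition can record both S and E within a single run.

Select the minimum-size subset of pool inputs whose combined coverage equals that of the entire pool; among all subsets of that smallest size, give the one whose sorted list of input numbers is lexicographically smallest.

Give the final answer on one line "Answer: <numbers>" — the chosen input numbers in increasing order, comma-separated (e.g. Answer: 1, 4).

test 1 (w=4, z=9) hits B1=T, B1=F, B2=S, B2=E, B3=T, B3=F, B4=T
test 2 (w=4, z=10) hits B1=T, B1=F, B2=E, B3=T, B3=F, B4=T
test 3 (w=7, z=5) hits B1=T, B1=F, B2=S, B2=E, B3=F, B4=T
test 4 (w=8, z=6) hits B1=T, B1=F, B2=S, B2=E, B3=T, B3=F, B4=T
together the pool reaches 7 outcomes: B1=T, B1=F, B2=S, B2=E, B3=T, B3=F, B4=T
inputs {1} (size 1) cover everything; no size-1 subset with a lexicographically smaller index list covers all 7

Answer: 1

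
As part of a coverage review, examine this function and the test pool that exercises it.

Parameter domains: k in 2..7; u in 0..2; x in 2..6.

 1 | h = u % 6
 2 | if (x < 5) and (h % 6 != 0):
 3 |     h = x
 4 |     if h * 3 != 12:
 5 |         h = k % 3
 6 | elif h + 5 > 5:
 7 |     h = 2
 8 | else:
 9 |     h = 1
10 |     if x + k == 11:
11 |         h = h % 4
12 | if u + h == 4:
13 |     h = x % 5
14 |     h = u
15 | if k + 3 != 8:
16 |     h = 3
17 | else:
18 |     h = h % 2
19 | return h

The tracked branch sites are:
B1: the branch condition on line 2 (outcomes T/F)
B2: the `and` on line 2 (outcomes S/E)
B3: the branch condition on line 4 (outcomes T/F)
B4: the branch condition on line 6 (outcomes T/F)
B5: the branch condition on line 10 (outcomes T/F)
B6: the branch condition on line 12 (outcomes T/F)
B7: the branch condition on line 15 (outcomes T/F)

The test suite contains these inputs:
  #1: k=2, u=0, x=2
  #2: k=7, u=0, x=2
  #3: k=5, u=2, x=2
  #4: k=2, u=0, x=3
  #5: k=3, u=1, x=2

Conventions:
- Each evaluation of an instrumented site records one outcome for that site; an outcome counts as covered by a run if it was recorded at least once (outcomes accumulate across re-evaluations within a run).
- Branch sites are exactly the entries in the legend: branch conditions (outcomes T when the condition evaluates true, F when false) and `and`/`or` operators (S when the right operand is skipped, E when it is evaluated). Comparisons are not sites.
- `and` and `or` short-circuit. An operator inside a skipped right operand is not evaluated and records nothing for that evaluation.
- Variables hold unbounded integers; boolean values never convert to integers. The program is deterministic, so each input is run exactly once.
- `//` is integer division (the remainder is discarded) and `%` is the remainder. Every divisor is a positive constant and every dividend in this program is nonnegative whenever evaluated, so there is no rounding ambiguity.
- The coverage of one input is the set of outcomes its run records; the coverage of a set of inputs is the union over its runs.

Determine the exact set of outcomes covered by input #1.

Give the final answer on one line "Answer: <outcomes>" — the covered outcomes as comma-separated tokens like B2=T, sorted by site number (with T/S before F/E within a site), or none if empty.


Running input #1 (k=2, u=0, x=2), event by event:
  B2->E, B1->F, B4->F, B5->F, B6->F, B7->T
collecting distinct outcomes: B1=F, B2=E, B4=F, B5=F, B6=F, B7=T
Answer: B1=F, B2=E, B4=F, B5=F, B6=F, B7=T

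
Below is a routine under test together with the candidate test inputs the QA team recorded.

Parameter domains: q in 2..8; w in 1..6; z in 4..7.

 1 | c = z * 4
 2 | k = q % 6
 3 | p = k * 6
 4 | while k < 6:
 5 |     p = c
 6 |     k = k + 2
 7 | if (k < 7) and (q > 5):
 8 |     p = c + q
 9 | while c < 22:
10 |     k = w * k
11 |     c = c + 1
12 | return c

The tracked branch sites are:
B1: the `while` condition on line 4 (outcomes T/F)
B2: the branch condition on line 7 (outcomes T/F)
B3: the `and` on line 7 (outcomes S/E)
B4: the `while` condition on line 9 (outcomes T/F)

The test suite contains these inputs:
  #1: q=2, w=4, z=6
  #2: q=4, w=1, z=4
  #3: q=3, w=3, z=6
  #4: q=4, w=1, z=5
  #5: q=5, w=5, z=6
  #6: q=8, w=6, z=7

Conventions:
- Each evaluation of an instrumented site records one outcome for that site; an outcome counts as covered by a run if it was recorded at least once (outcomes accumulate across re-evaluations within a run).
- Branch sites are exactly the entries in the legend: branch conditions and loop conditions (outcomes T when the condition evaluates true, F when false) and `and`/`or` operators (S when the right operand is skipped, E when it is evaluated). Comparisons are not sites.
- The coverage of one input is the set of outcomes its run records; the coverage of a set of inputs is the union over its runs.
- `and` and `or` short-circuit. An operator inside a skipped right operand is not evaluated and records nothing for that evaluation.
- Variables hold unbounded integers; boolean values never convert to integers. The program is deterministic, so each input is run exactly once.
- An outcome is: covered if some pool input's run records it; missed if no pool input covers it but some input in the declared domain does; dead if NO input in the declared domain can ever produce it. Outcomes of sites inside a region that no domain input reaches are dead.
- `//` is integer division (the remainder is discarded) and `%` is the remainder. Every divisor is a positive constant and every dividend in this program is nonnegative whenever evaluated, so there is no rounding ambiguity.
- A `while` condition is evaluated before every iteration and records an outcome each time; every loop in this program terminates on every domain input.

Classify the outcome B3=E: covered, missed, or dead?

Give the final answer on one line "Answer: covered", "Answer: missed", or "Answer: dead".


B3=E is recorded by pool input(s) 1, 2, 4, 6 -> covered
Answer: covered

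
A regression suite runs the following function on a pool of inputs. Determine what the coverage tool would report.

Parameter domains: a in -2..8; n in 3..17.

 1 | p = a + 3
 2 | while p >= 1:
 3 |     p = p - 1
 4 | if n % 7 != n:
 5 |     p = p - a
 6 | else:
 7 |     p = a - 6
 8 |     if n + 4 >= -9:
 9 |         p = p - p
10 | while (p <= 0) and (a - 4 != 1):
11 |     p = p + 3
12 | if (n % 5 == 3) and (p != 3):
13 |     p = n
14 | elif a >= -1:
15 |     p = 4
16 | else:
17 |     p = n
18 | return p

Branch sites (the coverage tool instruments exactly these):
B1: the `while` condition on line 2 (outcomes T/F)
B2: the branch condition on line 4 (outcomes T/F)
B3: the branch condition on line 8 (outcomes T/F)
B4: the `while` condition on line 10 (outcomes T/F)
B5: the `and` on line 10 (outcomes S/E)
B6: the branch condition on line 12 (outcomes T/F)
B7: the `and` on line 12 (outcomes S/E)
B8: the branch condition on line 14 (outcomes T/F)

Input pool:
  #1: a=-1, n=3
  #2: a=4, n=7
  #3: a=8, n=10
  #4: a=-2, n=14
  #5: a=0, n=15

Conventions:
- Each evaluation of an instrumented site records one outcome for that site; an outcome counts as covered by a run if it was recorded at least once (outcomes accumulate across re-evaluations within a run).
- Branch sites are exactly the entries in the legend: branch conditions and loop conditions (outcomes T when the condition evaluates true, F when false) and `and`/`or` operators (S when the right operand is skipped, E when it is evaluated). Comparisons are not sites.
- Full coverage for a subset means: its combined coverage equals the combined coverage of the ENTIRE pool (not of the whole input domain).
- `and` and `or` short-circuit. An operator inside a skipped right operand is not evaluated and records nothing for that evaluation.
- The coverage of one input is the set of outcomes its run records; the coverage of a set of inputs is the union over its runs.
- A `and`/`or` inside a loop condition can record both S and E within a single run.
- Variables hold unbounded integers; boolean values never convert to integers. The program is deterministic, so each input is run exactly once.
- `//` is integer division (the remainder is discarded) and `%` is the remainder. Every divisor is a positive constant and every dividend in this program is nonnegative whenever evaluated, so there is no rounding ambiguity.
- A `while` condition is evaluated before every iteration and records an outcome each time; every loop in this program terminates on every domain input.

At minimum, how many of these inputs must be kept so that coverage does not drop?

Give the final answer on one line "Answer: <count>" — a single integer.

run #1 (a=-1, n=3) runs B1->T, B1->T, B1->F, B2->F, B3->T, B5->E, B4->T, B5->S, B4->F, B7->E, B6->F, B8->T; records B1=T, B1=F, B2=F, B3=T, B4=T, B4=F, B5=S, B5=E, B6=F, B7=E, B8=T
run #2 (a=4, n=7) runs B1->T, B1->T, B1->T, B1->T, B1->T, B1->T, B1->T, B1->F, B2->T, B5->E, B4->T, B5->E, B4->T, B5->S, ...; records B1=T, B1=F, B2=T, B4=T, B4=F, B5=S, B5=E, B6=F, B7=S, B8=T
run #3 (a=8, n=10) runs B1->T, B1->T, B1->T, B1->T, B1->T, B1->T, B1->T, B1->T, B1->T, B1->T, B1->T, B1->F, B2->T, B5->E, ...; records B1=T, B1=F, B2=T, B4=T, B4=F, B5=S, B5=E, B6=F, B7=S, B8=T
run #4 (a=-2, n=14) runs B1->T, B1->F, B2->T, B5->S, B4->F, B7->S, B6->F, B8->F; records B1=T, B1=F, B2=T, B4=F, B5=S, B6=F, B7=S, B8=F
run #5 (a=0, n=15) runs B1->T, B1->T, B1->T, B1->F, B2->T, B5->E, B4->T, B5->S, B4->F, B7->S, B6->F, B8->T; records B1=T, B1=F, B2=T, B4=T, B4=F, B5=S, B5=E, B6=F, B7=S, B8=T
union over all inputs: B1=T, B1=F, B2=T, B2=F, B3=T, B4=T, B4=F, B5=S, B5=E, B6=F, B7=S, B7=E, B8=T, B8=F (14 outcomes)
every size-1 subset falls short of the 14 outcomes (best: 11/14)
inputs {1, 4} (size 2) cover everything; no size-2 subset with a lexicographically smaller index list covers all 14

Answer: 2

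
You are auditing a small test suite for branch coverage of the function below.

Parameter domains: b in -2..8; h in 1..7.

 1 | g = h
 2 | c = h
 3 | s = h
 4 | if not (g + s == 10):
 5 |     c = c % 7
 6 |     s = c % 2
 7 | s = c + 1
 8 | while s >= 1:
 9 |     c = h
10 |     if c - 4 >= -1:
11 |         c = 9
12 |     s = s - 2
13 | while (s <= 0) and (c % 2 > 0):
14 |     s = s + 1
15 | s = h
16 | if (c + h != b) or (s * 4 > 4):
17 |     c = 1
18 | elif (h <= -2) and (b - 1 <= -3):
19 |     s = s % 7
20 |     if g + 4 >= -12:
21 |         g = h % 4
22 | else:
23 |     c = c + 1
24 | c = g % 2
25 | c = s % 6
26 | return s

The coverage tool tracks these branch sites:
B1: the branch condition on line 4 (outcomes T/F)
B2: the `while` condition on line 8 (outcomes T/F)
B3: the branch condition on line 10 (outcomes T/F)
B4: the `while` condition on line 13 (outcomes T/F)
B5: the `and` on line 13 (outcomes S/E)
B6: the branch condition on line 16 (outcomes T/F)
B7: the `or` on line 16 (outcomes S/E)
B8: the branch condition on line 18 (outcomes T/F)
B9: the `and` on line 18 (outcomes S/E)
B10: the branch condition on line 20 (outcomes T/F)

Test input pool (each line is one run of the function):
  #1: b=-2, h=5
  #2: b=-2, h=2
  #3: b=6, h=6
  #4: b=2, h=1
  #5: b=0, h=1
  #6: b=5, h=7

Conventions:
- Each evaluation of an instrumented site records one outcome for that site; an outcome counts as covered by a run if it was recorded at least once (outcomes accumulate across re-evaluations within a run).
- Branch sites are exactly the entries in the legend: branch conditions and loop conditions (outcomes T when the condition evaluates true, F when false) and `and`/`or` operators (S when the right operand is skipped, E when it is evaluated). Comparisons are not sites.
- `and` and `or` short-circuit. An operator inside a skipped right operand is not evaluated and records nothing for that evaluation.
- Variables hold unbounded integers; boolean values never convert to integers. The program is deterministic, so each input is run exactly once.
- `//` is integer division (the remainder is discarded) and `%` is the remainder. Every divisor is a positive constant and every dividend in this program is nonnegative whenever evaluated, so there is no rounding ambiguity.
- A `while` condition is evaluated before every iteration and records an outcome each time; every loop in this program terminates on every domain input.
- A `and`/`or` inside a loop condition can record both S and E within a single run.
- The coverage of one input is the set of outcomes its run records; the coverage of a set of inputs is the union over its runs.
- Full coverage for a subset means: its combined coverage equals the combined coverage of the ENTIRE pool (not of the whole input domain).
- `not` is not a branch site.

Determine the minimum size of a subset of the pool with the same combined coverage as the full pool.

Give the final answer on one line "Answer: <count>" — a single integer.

#1 (b=-2, h=5) -> B1->F, B2->T, B3->T, B2->T, B3->T, B2->T, B3->T, B2->F, B5->E, B4->T, B5->S, B4->F, B7->S, B6->T; covered: B1=F, B2=T, B2=F, B3=T, B4=T, B4=F, B5=S, B5=E, B6=T, B7=S
#2 (b=-2, h=2) -> B1->T, B2->T, B3->F, B2->T, B3->F, B2->F, B5->E, B4->F, B7->S, B6->T; covered: B1=T, B2=T, B2=F, B3=F, B4=F, B5=E, B6=T, B7=S
#3 (b=6, h=6) -> B1->T, B2->T, B3->T, B2->T, B3->T, B2->T, B3->T, B2->T, B3->T, B2->F, B5->E, B4->T, B5->E, B4->T, ...; covered: B1=T, B2=T, B2=F, B3=T, B4=T, B4=F, B5=S, B5=E, B6=T, B7=S
#4 (b=2, h=1) -> B1->T, B2->T, B3->F, B2->F, B5->E, B4->T, B5->S, B4->F, B7->E, B6->F, B9->S, B8->F; covered: B1=T, B2=T, B2=F, B3=F, B4=T, B4=F, B5=S, B5=E, B6=F, B7=E, B8=F, B9=S
#5 (b=0, h=1) -> B1->T, B2->T, B3->F, B2->F, B5->E, B4->T, B5->S, B4->F, B7->S, B6->T; covered: B1=T, B2=T, B2=F, B3=F, B4=T, B4=F, B5=S, B5=E, B6=T, B7=S
#6 (b=5, h=7) -> B1->T, B2->T, B3->T, B2->F, B5->E, B4->T, B5->E, B4->T, B5->S, B4->F, B7->S, B6->T; covered: B1=T, B2=T, B2=F, B3=T, B4=T, B4=F, B5=S, B5=E, B6=T, B7=S
pool-wide coverage (16 outcomes): B1=T, B1=F, B2=T, B2=F, B3=T, B3=F, B4=T, B4=F, B5=S, B5=E, B6=T, B6=F, B7=S, B7=E, B8=F, B9=S
every size-1 subset falls short of the 16 outcomes (best: 12/16)
size 2: inputs {1, 4} cover all 16 outcomes, and no lexicographically smaller subset of this size does

Answer: 2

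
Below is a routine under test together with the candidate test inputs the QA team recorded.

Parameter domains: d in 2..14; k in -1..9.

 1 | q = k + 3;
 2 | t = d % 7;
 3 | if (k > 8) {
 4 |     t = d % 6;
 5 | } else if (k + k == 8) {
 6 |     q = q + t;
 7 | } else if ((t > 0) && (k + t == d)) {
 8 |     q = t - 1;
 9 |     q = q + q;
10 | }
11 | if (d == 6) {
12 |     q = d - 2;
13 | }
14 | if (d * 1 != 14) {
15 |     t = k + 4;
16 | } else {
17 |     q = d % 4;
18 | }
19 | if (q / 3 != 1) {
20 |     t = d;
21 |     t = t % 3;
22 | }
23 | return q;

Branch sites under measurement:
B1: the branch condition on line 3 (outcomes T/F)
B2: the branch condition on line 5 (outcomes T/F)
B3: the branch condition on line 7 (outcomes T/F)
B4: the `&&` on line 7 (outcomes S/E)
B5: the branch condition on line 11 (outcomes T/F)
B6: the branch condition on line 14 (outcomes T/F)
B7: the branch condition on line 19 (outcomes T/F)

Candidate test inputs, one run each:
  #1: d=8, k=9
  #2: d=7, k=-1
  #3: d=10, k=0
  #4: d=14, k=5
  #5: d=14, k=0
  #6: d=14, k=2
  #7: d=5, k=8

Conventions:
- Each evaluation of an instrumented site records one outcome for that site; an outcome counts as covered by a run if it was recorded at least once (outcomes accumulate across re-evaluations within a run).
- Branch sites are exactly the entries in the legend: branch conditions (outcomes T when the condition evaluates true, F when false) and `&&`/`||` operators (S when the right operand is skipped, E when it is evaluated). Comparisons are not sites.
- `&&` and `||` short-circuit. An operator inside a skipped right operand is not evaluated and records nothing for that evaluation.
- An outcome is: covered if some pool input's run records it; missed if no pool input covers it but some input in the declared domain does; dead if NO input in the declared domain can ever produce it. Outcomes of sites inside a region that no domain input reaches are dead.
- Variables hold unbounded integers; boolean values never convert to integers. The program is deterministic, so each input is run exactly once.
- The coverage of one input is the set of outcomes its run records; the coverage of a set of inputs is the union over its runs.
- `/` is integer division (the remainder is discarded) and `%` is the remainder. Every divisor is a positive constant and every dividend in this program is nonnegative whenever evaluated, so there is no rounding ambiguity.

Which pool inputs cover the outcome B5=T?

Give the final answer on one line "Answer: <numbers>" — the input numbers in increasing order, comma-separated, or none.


input #1 (d=8, k=9): never hits B5=T
input #2 (d=7, k=-1): never hits B5=T
input #3 (d=10, k=0): never hits B5=T
input #4 (d=14, k=5): never hits B5=T
input #5 (d=14, k=0): never hits B5=T
input #6 (d=14, k=2): never hits B5=T
input #7 (d=5, k=8): never hits B5=T
Answer: none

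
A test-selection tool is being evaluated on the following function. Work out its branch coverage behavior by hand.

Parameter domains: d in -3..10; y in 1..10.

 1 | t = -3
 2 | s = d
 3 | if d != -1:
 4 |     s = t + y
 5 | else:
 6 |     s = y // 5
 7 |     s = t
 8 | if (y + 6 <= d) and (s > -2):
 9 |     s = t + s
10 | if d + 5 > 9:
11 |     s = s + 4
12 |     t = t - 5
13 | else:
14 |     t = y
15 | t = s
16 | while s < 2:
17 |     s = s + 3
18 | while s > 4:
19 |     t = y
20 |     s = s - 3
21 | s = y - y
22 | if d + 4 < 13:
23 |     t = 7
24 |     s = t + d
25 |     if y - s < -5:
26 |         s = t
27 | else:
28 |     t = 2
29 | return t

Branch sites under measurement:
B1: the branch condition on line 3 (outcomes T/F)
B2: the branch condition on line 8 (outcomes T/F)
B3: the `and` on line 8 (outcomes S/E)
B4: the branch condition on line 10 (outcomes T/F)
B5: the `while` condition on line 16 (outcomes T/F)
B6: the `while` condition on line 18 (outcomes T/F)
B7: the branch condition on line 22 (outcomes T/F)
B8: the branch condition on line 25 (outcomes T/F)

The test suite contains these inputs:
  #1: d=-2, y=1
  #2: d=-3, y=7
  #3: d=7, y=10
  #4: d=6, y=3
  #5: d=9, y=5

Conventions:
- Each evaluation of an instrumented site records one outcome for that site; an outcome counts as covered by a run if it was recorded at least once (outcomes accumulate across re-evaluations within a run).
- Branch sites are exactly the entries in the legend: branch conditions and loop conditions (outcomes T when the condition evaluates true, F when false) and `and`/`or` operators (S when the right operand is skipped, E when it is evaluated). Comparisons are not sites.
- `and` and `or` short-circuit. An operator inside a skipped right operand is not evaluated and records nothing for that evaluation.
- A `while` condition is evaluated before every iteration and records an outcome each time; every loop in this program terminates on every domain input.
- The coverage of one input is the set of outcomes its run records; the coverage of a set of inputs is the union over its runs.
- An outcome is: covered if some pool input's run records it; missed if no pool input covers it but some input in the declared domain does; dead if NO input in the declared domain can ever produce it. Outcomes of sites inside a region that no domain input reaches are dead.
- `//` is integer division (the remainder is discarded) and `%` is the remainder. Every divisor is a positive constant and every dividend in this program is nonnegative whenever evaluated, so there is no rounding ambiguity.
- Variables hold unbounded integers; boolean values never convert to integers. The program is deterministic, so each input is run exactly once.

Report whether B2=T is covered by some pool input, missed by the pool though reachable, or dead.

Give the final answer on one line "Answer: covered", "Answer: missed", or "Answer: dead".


no pool input records B2=T
but domain input (d=8, y=2) does record it -> reachable, so missed
Answer: missed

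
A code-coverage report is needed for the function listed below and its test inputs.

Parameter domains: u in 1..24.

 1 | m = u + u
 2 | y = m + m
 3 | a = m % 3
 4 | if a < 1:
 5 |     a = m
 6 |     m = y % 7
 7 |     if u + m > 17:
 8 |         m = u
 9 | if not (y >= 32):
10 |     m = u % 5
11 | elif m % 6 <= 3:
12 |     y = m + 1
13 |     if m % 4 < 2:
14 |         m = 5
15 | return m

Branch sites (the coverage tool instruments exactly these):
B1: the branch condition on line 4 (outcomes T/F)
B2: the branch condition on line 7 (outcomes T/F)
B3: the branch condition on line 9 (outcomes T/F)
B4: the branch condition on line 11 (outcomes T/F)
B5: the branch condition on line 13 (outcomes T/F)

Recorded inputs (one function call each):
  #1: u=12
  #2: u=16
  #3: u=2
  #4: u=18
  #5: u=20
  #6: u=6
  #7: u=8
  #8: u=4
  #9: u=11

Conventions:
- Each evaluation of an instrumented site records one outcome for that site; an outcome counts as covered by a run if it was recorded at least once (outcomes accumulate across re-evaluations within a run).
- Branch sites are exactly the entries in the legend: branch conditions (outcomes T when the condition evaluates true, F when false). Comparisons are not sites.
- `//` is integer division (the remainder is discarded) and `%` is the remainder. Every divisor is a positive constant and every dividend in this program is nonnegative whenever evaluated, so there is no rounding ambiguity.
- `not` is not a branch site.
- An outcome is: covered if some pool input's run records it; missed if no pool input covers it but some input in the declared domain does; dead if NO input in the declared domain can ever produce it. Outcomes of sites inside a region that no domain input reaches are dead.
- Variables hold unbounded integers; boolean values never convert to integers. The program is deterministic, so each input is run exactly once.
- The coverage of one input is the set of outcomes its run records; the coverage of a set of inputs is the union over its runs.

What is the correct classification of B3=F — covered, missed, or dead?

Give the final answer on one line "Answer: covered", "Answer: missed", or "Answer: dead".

B3=F is recorded by pool input(s) 1, 2, 4, 5, 7, 9 -> covered

Answer: covered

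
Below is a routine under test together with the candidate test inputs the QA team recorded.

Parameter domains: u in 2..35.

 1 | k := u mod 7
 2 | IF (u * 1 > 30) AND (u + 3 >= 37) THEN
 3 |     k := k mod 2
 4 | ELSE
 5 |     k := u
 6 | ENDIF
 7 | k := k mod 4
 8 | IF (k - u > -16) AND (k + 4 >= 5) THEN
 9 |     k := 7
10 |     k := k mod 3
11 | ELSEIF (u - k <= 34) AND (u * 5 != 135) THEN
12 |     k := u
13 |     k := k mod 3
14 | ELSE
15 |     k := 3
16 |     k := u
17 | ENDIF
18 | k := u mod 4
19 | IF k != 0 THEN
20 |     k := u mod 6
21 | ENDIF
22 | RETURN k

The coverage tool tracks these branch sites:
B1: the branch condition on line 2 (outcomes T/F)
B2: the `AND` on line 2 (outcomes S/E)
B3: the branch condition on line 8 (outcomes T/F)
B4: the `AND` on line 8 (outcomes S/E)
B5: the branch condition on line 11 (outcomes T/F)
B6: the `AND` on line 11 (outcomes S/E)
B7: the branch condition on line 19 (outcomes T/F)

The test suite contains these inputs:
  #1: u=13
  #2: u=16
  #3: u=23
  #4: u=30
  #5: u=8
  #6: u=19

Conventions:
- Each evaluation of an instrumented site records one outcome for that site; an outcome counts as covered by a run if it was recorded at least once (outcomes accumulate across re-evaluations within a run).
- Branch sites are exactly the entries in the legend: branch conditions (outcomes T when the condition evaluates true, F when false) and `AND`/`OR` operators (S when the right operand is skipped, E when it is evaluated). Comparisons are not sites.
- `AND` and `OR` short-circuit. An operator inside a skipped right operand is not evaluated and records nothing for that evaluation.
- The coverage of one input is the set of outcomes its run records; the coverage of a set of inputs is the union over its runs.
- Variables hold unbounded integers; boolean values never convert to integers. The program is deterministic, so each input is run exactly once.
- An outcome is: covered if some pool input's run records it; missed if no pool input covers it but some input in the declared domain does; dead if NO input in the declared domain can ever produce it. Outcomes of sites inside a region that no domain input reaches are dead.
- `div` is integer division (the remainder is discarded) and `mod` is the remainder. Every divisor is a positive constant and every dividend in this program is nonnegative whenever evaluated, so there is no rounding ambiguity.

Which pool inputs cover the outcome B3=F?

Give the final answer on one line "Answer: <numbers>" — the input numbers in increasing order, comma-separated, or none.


input #1 (u=13): never hits B3=F
input #2 (u=16): hits B3=F
input #3 (u=23): hits B3=F
input #4 (u=30): hits B3=F
input #5 (u=8): hits B3=F
input #6 (u=19): hits B3=F
Answer: 2, 3, 4, 5, 6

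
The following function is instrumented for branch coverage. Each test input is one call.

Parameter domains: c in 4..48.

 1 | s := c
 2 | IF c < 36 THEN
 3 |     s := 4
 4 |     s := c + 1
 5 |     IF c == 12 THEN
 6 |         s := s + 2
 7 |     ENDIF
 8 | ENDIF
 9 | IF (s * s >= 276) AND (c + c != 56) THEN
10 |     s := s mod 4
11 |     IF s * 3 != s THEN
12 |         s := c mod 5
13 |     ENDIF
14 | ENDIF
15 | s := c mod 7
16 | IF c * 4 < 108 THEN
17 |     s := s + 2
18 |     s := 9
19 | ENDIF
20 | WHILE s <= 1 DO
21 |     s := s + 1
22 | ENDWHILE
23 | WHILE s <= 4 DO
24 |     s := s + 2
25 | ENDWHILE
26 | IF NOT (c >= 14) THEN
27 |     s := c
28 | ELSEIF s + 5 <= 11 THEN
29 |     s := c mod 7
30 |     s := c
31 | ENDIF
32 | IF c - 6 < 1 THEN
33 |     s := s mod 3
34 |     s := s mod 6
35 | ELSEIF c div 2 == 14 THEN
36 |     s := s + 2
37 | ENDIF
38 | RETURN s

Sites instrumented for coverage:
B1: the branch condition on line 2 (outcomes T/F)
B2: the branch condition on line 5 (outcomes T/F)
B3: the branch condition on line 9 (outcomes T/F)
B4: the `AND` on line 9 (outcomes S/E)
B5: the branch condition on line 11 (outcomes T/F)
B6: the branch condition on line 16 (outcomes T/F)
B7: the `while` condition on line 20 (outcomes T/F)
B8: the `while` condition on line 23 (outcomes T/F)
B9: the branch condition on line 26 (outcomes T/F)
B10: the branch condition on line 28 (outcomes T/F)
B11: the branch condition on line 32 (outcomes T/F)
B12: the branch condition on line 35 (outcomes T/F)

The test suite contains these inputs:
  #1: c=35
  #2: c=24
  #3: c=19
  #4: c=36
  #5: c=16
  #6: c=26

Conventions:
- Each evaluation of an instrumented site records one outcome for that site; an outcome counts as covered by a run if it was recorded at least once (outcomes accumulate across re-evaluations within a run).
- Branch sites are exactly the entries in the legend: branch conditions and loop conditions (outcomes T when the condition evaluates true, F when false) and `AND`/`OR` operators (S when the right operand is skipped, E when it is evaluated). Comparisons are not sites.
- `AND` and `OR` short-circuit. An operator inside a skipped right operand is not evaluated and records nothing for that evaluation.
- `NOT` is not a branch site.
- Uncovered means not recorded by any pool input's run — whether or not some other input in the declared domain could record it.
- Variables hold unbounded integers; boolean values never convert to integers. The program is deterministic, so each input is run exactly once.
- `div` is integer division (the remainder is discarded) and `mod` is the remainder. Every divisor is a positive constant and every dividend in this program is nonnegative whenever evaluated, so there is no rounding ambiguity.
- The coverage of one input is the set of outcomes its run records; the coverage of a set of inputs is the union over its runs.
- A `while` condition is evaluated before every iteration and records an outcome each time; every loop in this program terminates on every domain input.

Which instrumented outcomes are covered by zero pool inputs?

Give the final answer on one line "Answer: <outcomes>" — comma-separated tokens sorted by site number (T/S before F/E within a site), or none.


input #1, c=35: events B1->T, B2->F, B4->E, B3->T, B5->F, B6->F, B7->T, B7->T, B7->F, B8->T, B8->T, B8->F, B9->F, B10->T, ...; outcomes B1=T, B2=F, B3=T, B4=E, B5=F, B6=F, B7=T, B7=F, B8=T, B8=F, B9=F, B10=T, B11=F, B12=F
input #2, c=24: events B1->T, B2->F, B4->E, B3->T, B5->T, B6->T, B7->F, B8->F, B9->F, B10->F, B11->F, B12->F; outcomes B1=T, B2=F, B3=T, B4=E, B5=T, B6=T, B7=F, B8=F, B9=F, B10=F, B11=F, B12=F
input #3, c=19: events B1->T, B2->F, B4->E, B3->T, B5->F, B6->T, B7->F, B8->F, B9->F, B10->F, B11->F, B12->F; outcomes B1=T, B2=F, B3=T, B4=E, B5=F, B6=T, B7=F, B8=F, B9=F, B10=F, B11=F, B12=F
input #4, c=36: events B1->F, B4->E, B3->T, B5->F, B6->F, B7->T, B7->F, B8->T, B8->T, B8->F, B9->F, B10->T, B11->F, B12->F; outcomes B1=F, B3=T, B4=E, B5=F, B6=F, B7=T, B7=F, B8=T, B8=F, B9=F, B10=T, B11=F, B12=F
input #5, c=16: events B1->T, B2->F, B4->E, B3->T, B5->T, B6->T, B7->F, B8->F, B9->F, B10->F, B11->F, B12->F; outcomes B1=T, B2=F, B3=T, B4=E, B5=T, B6=T, B7=F, B8=F, B9=F, B10=F, B11=F, B12=F
input #6, c=26: events B1->T, B2->F, B4->E, B3->T, B5->T, B6->T, B7->F, B8->F, B9->F, B10->F, B11->F, B12->F; outcomes B1=T, B2=F, B3=T, B4=E, B5=T, B6=T, B7=F, B8=F, B9=F, B10=F, B11=F, B12=F
union over the pool: B1=T, B1=F, B2=F, B3=T, B4=E, B5=T, B5=F, B6=T, B6=F, B7=T, B7=F, B8=T, B8=F, B9=F, B10=T, B10=F, B11=F, B12=F
uncovered (6 of 24): B2=T, B3=F, B4=S, B9=T, B11=T, B12=T
Answer: B2=T, B3=F, B4=S, B9=T, B11=T, B12=T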